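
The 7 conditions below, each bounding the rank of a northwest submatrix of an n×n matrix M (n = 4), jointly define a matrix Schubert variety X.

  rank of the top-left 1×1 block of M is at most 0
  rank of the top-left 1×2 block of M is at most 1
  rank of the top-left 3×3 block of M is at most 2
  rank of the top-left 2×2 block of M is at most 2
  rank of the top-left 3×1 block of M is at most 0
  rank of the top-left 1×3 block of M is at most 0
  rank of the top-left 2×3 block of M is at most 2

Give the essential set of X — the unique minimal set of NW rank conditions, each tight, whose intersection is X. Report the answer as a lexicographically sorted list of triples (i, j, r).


Reconstructing r_w from the 7 given conditions:

  i=1: 0 0 0 1
  i=2: 0 1 1 2
  i=3: 0 1 2 3
  i=4: 1 2 3 4

so w = (4, 2, 3, 1).

2 SE-corners of the 5-cell Rothe diagram give Ess(w):

[(1, 3, 0), (3, 1, 0)]


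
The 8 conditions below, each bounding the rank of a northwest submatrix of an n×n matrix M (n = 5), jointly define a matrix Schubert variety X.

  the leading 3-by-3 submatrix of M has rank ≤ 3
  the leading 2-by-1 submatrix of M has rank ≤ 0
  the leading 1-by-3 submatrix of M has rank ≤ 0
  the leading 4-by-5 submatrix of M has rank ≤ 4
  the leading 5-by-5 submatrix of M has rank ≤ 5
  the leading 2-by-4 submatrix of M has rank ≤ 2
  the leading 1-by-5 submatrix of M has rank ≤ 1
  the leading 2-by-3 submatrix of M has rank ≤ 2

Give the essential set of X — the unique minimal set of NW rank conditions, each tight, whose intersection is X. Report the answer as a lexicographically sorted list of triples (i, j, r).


Recovering R(i,j) via the rank-extension bound from the 8 conditions:

  i=1: 0 0 0 1 1
  i=2: 0 1 1 2 2
  i=3: 1 2 2 3 3
  i=4: 1 2 3 4 4
  i=5: 1 2 3 4 5

giving w = (4, 2, 1, 3, 5) via Δ²R.

Fulton essential set (2 of the 4 Rothe cells):

[(1, 3, 0), (2, 1, 0)]


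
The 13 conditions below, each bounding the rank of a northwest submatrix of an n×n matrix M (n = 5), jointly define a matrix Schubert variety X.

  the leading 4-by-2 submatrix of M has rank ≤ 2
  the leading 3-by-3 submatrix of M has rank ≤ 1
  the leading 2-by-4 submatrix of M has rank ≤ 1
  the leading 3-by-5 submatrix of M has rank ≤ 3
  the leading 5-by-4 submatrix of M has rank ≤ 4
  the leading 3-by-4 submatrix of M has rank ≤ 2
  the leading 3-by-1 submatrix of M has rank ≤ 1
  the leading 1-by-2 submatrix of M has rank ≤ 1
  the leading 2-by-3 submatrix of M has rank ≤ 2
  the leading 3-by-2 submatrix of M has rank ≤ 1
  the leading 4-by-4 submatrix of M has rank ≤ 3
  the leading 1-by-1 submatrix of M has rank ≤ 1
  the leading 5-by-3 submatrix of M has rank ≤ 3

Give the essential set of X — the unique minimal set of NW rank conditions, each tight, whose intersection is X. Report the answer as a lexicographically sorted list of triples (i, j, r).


Reconstructing r_w from the 13 given conditions:

  R[1]: 1, 1, 1, 1, 1
  R[2]: 1, 1, 1, 1, 2
  R[3]: 1, 1, 1, 2, 3
  R[4]: 1, 2, 2, 3, 4
  R[5]: 1, 2, 3, 4, 5

so w = (1, 5, 4, 2, 3).

Rothe diagram D(w) (5 cells), 2 SE-corners (essential conditions):

[(2, 4, 1), (3, 3, 1)]


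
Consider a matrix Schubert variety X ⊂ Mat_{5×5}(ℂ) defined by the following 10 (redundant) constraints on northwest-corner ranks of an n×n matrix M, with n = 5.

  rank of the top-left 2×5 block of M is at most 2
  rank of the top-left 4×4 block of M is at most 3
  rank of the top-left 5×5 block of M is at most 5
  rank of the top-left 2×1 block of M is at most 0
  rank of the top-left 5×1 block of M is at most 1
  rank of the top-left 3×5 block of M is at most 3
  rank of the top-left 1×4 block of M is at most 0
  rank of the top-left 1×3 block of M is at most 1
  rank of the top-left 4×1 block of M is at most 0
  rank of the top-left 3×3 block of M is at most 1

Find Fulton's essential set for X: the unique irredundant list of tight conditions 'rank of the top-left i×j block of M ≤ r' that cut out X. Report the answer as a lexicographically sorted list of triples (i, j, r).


Propagating the 10 rank bounds to every northwest block:

  i=1: 0 | 0 | 0 | 0 | 1
  i=2: 0 | 1 | 1 | 1 | 2
  i=3: 0 | 1 | 1 | 2 | 3
  i=4: 0 | 1 | 2 | 3 | 4
  i=5: 1 | 2 | 3 | 4 | 5

the unique w with this rank table is (5, 2, 4, 3, 1).

D(w) has 8 cells with 3 SE-corners; essential set:

[(1, 4, 0), (3, 3, 1), (4, 1, 0)]


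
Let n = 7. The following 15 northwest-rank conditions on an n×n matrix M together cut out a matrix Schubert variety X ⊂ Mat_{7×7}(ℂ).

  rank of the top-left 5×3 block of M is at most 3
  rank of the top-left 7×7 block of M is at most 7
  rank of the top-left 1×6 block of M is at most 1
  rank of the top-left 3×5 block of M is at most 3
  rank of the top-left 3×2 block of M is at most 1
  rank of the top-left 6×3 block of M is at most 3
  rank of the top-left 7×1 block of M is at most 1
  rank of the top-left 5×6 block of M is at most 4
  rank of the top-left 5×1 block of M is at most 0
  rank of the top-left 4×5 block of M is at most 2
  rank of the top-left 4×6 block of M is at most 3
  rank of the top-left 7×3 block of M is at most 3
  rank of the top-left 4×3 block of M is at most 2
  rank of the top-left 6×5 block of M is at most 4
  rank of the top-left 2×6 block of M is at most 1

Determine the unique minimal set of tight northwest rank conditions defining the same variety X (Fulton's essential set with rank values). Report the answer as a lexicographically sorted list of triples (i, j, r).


Computing R[i][j] = min implied NW-rank bound (n=7, 15 conditions):

  row 1: 0  1  1  1  1  1  1
  row 2: 0  1  1  1  1  1  2
  row 3: 0  1  2  2  2  2  3
  row 4: 0  1  2  2  2  3  4
  row 5: 0  1  2  3  3  4  5
  row 6: 1  2  3  4  4  5  6
  row 7: 1  2  3  4  5  6  7

giving w = (2, 7, 3, 6, 4, 1, 5) via Δ²R.

D(w) has 11 cells with 3 SE-corners; essential set:

[(2, 6, 1), (4, 5, 2), (5, 1, 0)]


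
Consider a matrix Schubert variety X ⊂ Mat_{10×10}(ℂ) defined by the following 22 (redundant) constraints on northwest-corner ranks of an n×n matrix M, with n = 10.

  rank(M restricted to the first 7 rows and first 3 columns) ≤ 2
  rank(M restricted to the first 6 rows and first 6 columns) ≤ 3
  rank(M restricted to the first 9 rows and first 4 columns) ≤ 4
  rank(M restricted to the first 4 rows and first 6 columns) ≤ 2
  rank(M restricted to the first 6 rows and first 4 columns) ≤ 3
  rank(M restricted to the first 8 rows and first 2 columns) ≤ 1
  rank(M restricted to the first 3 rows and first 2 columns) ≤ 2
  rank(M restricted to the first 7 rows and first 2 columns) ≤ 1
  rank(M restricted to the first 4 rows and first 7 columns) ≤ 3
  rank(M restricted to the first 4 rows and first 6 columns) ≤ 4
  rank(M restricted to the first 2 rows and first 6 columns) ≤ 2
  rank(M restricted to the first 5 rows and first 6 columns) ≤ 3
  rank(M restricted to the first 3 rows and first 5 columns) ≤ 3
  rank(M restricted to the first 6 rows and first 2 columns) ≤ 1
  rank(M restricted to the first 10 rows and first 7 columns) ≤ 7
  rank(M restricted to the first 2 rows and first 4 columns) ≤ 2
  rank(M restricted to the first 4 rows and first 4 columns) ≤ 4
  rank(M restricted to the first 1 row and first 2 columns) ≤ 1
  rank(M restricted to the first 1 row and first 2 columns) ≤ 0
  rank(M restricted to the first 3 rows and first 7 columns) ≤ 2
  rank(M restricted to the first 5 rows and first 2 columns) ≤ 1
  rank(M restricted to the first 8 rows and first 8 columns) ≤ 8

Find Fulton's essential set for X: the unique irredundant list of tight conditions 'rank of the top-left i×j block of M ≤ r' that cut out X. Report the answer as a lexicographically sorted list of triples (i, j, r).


Propagating the 22 rank bounds to every northwest block:

  row 1: 0  0  1  1  1  1  1  1  1  1
  row 2: 1  1  2  2  2  2  2  2  2  2
  row 3: 1  1  2  2  2  2  2  3  3  3
  row 4: 1  1  2  2  2  2  3  4  4  4
  row 5: 1  1  2  3  3  3  4  5  5  5
  row 6: 1  1  2  3  3  3  4  5  6  6
  row 7: 1  1  2  3  4  4  5  6  7  7
  row 8: 1  1  2  3  4  5  6  7  8  8
  row 9: 1  2  3  4  5  6  7  8  9  9
  row 10: 1  2  3  4  5  6  7  8  9  10

the unique w with this rank table is (3, 1, 8, 7, 4, 9, 5, 6, 2, 10).

Fulton essential set (5 of the 17 Rothe cells):

[(1, 2, 0), (3, 7, 2), (4, 6, 2), (6, 6, 3), (8, 2, 1)]


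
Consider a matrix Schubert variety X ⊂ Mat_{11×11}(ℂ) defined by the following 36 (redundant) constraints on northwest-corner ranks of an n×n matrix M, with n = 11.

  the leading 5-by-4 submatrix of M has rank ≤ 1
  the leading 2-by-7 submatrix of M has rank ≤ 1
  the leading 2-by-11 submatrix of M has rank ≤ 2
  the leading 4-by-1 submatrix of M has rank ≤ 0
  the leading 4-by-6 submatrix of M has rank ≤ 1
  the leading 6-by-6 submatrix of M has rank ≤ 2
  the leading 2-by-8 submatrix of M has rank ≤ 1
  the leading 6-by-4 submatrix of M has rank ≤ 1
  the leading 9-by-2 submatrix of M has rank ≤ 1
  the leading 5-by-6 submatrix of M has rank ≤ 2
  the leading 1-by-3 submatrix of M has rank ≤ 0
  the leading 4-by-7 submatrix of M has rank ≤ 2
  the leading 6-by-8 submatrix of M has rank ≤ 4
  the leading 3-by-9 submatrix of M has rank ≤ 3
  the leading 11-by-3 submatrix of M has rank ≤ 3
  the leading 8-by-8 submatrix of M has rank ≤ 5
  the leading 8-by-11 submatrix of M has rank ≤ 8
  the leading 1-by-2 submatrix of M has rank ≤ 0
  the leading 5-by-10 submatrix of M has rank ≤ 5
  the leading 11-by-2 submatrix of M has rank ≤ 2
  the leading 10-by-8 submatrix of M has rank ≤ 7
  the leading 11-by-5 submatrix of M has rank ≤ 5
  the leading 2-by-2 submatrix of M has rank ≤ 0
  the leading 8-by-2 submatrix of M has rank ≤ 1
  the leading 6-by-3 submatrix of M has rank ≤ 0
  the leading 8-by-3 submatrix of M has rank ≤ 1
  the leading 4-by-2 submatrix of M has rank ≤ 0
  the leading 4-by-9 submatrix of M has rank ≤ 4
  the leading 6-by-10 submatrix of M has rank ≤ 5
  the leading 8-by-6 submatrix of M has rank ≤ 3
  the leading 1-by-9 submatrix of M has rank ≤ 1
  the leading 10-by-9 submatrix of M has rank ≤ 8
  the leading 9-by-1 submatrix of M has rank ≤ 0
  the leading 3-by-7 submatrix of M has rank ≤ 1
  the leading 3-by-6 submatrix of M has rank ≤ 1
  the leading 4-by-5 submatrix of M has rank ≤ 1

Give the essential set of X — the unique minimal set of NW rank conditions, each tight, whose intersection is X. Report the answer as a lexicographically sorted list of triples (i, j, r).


Reconstructing r_w from the 36 given conditions:

  0 | 0 | 0 | 1 | 1 | 1 | 1 | 1 | 1 | 1 | 1
  0 | 0 | 0 | 1 | 1 | 1 | 1 | 1 | 2 | 2 | 2
  0 | 0 | 0 | 1 | 1 | 1 | 1 | 2 | 3 | 3 | 3
  0 | 0 | 0 | 1 | 1 | 1 | 2 | 3 | 4 | 4 | 4
  0 | 0 | 0 | 1 | 2 | 2 | 3 | 4 | 5 | 5 | 5
  0 | 0 | 0 | 1 | 2 | 2 | 3 | 4 | 5 | 5 | 6
  0 | 1 | 1 | 2 | 3 | 3 | 4 | 5 | 6 | 6 | 7
  0 | 1 | 1 | 2 | 3 | 3 | 4 | 5 | 6 | 7 | 8
  0 | 1 | 2 | 3 | 4 | 4 | 5 | 6 | 7 | 8 | 9
  1 | 2 | 3 | 4 | 5 | 5 | 6 | 7 | 8 | 9 | 10
  1 | 2 | 3 | 4 | 5 | 6 | 7 | 8 | 9 | 10 | 11

hence w(1..11) = (4, 9, 8, 7, 5, 11, 2, 10, 3, 1, 6).

Rothe diagram D(w) (34 cells), 9 SE-corners (essential conditions):

[(2, 8, 1), (3, 7, 1), (4, 6, 1), (6, 3, 0), (6, 6, 2), (6, 10, 5), (8, 3, 1), (8, 6, 3), (9, 1, 0)]


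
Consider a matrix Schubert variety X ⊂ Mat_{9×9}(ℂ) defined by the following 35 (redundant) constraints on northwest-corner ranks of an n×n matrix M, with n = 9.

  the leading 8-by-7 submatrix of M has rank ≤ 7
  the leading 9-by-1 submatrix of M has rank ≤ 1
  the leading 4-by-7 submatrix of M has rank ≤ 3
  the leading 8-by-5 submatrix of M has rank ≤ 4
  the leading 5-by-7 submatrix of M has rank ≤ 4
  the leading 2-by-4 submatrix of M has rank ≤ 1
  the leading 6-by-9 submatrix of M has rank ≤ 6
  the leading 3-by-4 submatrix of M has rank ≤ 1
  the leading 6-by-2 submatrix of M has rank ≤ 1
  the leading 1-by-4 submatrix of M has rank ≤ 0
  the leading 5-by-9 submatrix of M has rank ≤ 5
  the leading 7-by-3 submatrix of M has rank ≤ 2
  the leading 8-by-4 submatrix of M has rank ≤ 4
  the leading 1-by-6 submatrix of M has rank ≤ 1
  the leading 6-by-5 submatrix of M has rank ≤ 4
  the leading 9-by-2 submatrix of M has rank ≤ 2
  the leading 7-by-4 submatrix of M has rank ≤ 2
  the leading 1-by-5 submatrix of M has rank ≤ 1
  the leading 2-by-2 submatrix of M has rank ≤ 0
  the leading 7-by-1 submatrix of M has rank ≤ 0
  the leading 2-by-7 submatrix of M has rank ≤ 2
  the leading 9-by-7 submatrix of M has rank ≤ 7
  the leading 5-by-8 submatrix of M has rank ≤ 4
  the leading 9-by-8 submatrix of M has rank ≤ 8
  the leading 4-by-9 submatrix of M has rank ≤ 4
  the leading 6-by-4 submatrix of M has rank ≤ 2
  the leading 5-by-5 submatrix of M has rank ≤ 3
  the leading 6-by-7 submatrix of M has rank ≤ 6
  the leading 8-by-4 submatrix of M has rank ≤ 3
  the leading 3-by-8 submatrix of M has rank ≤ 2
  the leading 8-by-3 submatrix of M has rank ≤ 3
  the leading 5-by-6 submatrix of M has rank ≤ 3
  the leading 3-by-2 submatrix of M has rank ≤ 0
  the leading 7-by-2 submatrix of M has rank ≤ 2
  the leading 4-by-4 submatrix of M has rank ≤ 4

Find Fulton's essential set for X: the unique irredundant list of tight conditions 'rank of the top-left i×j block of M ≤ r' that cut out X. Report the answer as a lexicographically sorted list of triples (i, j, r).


Propagating the 35 rank bounds to every northwest block:

  0 | 0 | 0 | 0 | 1 | 1 | 1 | 1 | 1
  0 | 0 | 1 | 1 | 2 | 2 | 2 | 2 | 2
  0 | 0 | 1 | 1 | 2 | 2 | 2 | 2 | 3
  0 | 1 | 2 | 2 | 3 | 3 | 3 | 3 | 4
  0 | 1 | 2 | 2 | 3 | 3 | 4 | 4 | 5
  0 | 1 | 2 | 2 | 3 | 4 | 5 | 5 | 6
  0 | 1 | 2 | 2 | 3 | 4 | 5 | 6 | 7
  1 | 2 | 3 | 3 | 4 | 5 | 6 | 7 | 8
  1 | 2 | 3 | 4 | 5 | 6 | 7 | 8 | 9

reading off 1-entries of Δ²R: w = (5, 3, 9, 2, 7, 6, 8, 1, 4).

ℓ(w)=20; the 7 essential cells (i,j,r):

[(1, 4, 0), (3, 2, 0), (3, 4, 1), (3, 8, 2), (5, 6, 3), (7, 1, 0), (7, 4, 2)]


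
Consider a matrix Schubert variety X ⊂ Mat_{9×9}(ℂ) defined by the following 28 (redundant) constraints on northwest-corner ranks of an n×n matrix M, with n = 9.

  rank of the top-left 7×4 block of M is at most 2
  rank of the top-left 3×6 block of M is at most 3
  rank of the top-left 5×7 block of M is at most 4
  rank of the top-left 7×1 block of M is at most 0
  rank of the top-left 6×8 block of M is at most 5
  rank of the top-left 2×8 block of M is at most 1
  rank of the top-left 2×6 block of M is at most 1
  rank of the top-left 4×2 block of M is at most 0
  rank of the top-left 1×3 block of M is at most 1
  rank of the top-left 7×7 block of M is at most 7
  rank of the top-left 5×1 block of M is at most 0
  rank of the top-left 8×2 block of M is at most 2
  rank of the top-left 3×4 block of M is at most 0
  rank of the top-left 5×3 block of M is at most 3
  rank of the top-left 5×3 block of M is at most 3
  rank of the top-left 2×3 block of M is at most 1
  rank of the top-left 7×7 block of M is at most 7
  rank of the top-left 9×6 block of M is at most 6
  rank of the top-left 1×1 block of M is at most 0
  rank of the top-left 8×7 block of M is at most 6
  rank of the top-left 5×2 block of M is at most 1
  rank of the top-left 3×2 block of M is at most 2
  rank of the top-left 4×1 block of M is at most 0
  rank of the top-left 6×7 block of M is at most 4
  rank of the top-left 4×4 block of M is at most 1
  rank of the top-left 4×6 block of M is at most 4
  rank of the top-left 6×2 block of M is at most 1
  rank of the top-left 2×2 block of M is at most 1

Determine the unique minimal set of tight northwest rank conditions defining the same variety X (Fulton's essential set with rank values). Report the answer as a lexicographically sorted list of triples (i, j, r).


Propagating the 28 rank bounds to every northwest block:

  0, 0, 0, 0, 1, 1, 1, 1, 1
  0, 0, 0, 0, 1, 1, 1, 1, 2
  0, 0, 0, 0, 1, 2, 2, 2, 3
  0, 0, 1, 1, 2, 3, 3, 3, 4
  0, 1, 2, 2, 3, 4, 4, 4, 5
  0, 1, 2, 2, 3, 4, 4, 5, 6
  0, 1, 2, 2, 3, 4, 5, 6, 7
  1, 2, 3, 3, 4, 5, 6, 7, 8
  1, 2, 3, 4, 5, 6, 7, 8, 9

giving w = (5, 9, 6, 3, 2, 8, 7, 1, 4) via Δ²R.

Fulton essential set (6 of the 23 Rothe cells):

[(2, 8, 1), (3, 4, 0), (4, 2, 0), (6, 7, 4), (7, 1, 0), (7, 4, 2)]


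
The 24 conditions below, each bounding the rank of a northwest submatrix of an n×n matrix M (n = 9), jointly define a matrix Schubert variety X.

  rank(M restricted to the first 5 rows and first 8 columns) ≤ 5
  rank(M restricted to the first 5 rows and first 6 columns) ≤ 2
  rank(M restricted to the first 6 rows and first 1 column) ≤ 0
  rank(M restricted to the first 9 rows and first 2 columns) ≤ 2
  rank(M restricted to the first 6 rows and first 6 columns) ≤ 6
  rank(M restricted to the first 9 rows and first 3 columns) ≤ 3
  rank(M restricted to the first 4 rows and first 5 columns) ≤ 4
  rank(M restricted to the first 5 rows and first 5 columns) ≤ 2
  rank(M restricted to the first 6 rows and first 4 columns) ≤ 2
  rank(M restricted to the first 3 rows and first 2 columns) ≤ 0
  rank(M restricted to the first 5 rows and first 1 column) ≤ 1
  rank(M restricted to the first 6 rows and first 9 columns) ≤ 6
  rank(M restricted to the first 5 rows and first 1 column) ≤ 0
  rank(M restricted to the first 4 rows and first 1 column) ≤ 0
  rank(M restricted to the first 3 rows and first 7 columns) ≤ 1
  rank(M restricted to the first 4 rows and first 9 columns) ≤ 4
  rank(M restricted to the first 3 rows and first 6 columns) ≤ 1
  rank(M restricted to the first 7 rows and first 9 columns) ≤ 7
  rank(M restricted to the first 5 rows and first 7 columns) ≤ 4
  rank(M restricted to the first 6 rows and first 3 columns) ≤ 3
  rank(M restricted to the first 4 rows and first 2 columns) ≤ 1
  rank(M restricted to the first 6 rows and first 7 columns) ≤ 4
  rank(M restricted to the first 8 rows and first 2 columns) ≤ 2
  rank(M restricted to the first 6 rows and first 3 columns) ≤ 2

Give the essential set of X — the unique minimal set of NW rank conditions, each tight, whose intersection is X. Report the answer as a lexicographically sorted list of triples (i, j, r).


Recovering R(i,j) via the rank-extension bound from the 24 conditions:

  0 | 0 | 1 | 1 | 1 | 1 | 1 | 1 | 1
  0 | 0 | 1 | 1 | 1 | 1 | 1 | 2 | 2
  0 | 0 | 1 | 1 | 1 | 1 | 1 | 2 | 3
  0 | 1 | 2 | 2 | 2 | 2 | 2 | 3 | 4
  0 | 1 | 2 | 2 | 2 | 2 | 3 | 4 | 5
  0 | 1 | 2 | 2 | 3 | 3 | 4 | 5 | 6
  1 | 2 | 3 | 3 | 4 | 4 | 5 | 6 | 7
  1 | 2 | 3 | 4 | 5 | 5 | 6 | 7 | 8
  1 | 2 | 3 | 4 | 5 | 6 | 7 | 8 | 9

hence w(1..9) = (3, 8, 9, 2, 7, 5, 1, 4, 6).

Fulton essential set (5 of the 21 Rothe cells):

[(3, 2, 0), (3, 7, 1), (5, 6, 2), (6, 1, 0), (6, 4, 2)]


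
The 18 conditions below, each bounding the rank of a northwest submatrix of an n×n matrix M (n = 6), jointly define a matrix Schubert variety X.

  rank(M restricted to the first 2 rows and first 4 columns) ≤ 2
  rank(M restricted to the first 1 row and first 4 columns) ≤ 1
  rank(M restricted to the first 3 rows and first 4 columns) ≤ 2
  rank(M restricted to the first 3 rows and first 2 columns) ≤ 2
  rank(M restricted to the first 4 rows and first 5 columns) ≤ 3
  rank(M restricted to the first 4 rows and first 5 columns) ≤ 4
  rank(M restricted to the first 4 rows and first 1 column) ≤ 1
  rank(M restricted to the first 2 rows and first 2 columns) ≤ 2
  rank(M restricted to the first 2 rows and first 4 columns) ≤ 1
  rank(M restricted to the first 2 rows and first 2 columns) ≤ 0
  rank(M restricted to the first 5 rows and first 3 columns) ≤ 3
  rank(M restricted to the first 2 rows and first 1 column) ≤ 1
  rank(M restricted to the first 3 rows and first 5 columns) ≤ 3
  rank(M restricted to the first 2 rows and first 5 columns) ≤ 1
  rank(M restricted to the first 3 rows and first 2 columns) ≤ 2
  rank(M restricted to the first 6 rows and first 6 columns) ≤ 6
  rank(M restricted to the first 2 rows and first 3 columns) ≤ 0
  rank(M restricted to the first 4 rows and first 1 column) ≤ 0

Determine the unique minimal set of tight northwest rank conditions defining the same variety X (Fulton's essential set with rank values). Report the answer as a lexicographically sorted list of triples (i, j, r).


Rank table r_w(6×6) implied by the 18 constraints:

  0  0  0  1  1  1
  0  0  0  1  1  2
  0  1  1  2  2  3
  0  1  2  3  3  4
  1  2  3  4  4  5
  1  2  3  4  5  6

so w = (4, 6, 2, 3, 1, 5).

3 SE-corners of the 9-cell Rothe diagram give Ess(w):

[(2, 3, 0), (2, 5, 1), (4, 1, 0)]


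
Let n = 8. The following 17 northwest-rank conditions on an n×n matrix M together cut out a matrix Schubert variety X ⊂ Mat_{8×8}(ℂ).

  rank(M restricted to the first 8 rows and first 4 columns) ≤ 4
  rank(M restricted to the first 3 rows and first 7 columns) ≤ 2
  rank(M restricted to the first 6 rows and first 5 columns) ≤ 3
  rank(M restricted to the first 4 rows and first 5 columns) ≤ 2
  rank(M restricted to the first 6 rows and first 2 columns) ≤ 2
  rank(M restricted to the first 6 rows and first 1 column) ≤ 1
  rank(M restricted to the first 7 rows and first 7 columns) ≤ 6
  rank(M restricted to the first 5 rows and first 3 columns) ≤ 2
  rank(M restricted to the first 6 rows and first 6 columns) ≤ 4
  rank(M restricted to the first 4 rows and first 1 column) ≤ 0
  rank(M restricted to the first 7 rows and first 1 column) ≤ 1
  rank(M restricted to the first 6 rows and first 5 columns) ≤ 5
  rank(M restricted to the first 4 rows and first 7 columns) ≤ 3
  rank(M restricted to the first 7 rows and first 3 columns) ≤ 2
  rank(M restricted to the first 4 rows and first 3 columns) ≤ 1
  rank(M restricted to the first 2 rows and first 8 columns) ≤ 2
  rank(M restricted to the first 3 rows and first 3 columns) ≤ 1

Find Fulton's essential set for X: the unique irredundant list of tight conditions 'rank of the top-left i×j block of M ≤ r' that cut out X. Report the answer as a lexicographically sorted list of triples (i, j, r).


Computing R[i][j] = min implied NW-rank bound (n=8, 17 conditions):

  0, 1, 1, 1, 1, 1, 1, 1
  0, 1, 1, 2, 2, 2, 2, 2
  0, 1, 1, 2, 2, 2, 2, 3
  0, 1, 1, 2, 2, 3, 3, 4
  1, 2, 2, 3, 3, 4, 4, 5
  1, 2, 2, 3, 3, 4, 5, 6
  1, 2, 2, 3, 4, 5, 6, 7
  1, 2, 3, 4, 5, 6, 7, 8

giving w = (2, 4, 8, 6, 1, 7, 5, 3) via Δ²R.

|D(w)|=14, |Ess(w)|=6:

[(3, 7, 2), (4, 1, 0), (4, 3, 1), (4, 5, 2), (6, 5, 3), (7, 3, 2)]


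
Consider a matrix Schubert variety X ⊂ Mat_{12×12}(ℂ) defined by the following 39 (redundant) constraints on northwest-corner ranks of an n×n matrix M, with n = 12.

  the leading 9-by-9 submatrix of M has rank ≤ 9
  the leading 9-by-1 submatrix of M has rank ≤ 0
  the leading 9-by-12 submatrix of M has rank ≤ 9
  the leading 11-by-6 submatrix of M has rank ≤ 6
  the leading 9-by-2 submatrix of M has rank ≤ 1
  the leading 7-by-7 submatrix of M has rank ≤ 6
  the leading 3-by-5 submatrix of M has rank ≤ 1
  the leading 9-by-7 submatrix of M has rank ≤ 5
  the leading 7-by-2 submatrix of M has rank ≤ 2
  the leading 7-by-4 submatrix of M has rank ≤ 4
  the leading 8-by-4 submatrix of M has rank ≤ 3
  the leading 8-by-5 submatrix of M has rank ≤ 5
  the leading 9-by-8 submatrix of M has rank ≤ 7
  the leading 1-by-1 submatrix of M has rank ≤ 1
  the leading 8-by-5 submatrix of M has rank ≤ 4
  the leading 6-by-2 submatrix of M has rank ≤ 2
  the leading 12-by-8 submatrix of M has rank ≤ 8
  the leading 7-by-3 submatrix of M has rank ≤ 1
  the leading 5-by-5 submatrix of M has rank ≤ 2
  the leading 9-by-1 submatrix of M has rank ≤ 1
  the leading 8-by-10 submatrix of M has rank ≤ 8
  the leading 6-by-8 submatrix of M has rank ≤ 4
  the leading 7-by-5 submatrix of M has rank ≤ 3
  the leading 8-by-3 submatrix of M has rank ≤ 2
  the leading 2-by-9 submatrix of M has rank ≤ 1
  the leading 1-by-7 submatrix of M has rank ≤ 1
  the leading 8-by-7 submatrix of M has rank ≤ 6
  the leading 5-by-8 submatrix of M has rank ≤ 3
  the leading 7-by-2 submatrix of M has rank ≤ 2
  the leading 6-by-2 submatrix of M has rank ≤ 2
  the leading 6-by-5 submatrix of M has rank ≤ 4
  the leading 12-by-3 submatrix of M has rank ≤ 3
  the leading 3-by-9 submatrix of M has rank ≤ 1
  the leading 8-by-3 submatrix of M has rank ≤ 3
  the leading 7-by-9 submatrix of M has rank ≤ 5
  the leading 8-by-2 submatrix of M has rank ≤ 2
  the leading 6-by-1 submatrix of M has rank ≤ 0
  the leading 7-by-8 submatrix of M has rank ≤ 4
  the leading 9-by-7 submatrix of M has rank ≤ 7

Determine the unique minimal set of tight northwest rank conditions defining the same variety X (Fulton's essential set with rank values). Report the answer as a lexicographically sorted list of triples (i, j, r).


Propagating the 39 rank bounds to every northwest block:

  0 | 1 | 1 | 1 | 1 | 1 | 1 | 1 | 1 | 1 | 1 | 1
  0 | 1 | 1 | 1 | 1 | 1 | 1 | 1 | 1 | 2 | 2 | 2
  0 | 1 | 1 | 1 | 1 | 1 | 1 | 1 | 1 | 2 | 3 | 3
  0 | 1 | 1 | 2 | 2 | 2 | 2 | 2 | 2 | 3 | 4 | 4
  0 | 1 | 1 | 2 | 2 | 3 | 3 | 3 | 3 | 4 | 5 | 5
  0 | 1 | 1 | 2 | 3 | 4 | 4 | 4 | 4 | 5 | 6 | 6
  0 | 1 | 1 | 2 | 3 | 4 | 4 | 4 | 5 | 6 | 7 | 7
  0 | 1 | 2 | 3 | 4 | 5 | 5 | 5 | 6 | 7 | 8 | 8
  0 | 1 | 2 | 3 | 4 | 5 | 5 | 6 | 7 | 8 | 9 | 9
  1 | 2 | 3 | 4 | 5 | 6 | 6 | 7 | 8 | 9 | 10 | 10
  1 | 2 | 3 | 4 | 5 | 6 | 7 | 8 | 9 | 10 | 11 | 11
  1 | 2 | 3 | 4 | 5 | 6 | 7 | 8 | 9 | 10 | 11 | 12

so w = (2, 10, 11, 4, 6, 5, 9, 3, 8, 1, 7, 12).

|D(w)|=31, |Ess(w)|=6:

[(3, 9, 1), (5, 5, 2), (7, 3, 1), (7, 8, 4), (9, 1, 0), (9, 7, 5)]


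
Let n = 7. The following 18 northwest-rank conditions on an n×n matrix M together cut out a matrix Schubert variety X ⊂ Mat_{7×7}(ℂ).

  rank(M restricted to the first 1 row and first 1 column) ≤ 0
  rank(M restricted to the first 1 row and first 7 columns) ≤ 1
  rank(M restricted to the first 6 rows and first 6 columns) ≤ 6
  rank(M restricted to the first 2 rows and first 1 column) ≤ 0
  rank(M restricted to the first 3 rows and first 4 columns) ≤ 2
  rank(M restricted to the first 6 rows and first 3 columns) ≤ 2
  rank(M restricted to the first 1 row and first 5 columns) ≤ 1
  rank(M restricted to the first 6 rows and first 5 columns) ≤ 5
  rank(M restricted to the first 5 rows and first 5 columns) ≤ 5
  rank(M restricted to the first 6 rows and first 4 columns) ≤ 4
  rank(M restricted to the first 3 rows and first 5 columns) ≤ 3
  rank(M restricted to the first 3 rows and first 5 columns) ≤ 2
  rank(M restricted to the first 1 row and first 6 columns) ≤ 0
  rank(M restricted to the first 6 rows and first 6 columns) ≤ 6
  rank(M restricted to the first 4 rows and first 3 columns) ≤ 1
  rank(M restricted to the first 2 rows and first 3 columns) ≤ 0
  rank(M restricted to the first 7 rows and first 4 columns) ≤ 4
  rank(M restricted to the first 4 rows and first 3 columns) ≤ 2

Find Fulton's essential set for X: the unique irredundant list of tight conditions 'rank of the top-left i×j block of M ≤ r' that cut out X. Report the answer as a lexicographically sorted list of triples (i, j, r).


Recovering R(i,j) via the rank-extension bound from the 18 conditions:

  R[1]: 0, 0, 0, 0, 0, 0, 1
  R[2]: 0, 0, 0, 1, 1, 1, 2
  R[3]: 1, 1, 1, 2, 2, 2, 3
  R[4]: 1, 1, 1, 2, 3, 3, 4
  R[5]: 1, 2, 2, 3, 4, 4, 5
  R[6]: 1, 2, 2, 3, 4, 5, 6
  R[7]: 1, 2, 3, 4, 5, 6, 7

hence w(1..7) = (7, 4, 1, 5, 2, 6, 3).

ℓ(w)=12; the 4 essential cells (i,j,r):

[(1, 6, 0), (2, 3, 0), (4, 3, 1), (6, 3, 2)]


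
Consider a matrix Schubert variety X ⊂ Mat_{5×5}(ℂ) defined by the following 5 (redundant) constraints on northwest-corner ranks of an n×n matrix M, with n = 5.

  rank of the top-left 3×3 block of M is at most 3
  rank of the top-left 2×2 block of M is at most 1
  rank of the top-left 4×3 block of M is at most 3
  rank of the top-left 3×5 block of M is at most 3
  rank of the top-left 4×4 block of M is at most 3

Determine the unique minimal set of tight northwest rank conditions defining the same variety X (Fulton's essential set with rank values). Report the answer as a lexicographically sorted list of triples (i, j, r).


Computing R[i][j] = min implied NW-rank bound (n=5, 5 conditions):

  1 1 1 1 1
  1 1 2 2 2
  1 2 3 3 3
  1 2 3 3 4
  1 2 3 4 5

second differences of R give the permutation w = (1, 3, 2, 5, 4).

|D(w)|=2, |Ess(w)|=2:

[(2, 2, 1), (4, 4, 3)]


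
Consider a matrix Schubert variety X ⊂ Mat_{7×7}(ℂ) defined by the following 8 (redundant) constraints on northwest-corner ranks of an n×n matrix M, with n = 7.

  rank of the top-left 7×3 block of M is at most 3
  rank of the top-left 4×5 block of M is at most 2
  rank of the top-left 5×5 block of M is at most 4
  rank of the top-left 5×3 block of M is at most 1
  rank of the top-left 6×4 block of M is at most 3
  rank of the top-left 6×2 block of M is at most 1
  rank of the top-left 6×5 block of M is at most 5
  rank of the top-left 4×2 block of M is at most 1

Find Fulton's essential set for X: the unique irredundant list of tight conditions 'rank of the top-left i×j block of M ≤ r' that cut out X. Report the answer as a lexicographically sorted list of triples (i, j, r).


Computing R[i][j] = min implied NW-rank bound (n=7, 8 conditions):

  i=1: 1  1  1  1  1  1  1
  i=2: 1  1  1  2  2  2  2
  i=3: 1  1  1  2  2  3  3
  i=4: 1  1  1  2  2  3  4
  i=5: 1  1  1  2  3  4  5
  i=6: 1  1  2  3  4  5  6
  i=7: 1  2  3  4  5  6  7

second differences of R give the permutation w = (1, 4, 6, 7, 5, 3, 2).

D(w) has 11 cells with 3 SE-corners; essential set:

[(4, 5, 2), (5, 3, 1), (6, 2, 1)]


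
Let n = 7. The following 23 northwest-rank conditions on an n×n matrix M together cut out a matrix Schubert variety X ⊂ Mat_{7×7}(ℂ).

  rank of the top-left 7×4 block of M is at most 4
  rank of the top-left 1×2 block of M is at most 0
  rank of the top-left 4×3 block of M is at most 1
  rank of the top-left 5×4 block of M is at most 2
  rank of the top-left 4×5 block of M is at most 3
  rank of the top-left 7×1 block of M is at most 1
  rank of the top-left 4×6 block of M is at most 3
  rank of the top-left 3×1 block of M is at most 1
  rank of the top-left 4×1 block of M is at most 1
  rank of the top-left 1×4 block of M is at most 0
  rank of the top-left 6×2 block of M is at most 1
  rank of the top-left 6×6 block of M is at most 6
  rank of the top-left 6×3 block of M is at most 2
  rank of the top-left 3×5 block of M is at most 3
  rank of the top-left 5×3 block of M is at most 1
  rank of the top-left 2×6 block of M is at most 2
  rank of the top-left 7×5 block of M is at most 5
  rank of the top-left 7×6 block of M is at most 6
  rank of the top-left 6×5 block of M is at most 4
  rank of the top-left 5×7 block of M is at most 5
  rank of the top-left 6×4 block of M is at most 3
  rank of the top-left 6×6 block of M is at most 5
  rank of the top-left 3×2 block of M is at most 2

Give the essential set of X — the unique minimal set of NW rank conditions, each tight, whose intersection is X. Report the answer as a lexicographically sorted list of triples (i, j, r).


Propagating the 23 rank bounds to every northwest block:

  R[1]: 0  0  0  0  1  1  1
  R[2]: 1  1  1  1  2  2  2
  R[3]: 1  1  1  2  3  3  3
  R[4]: 1  1  1  2  3  3  4
  R[5]: 1  1  1  2  3  4  5
  R[6]: 1  1  2  3  4  5  6
  R[7]: 1  2  3  4  5  6  7

the unique w with this rank table is (5, 1, 4, 7, 6, 3, 2).

D(w) has 12 cells with 4 SE-corners; essential set:

[(1, 4, 0), (4, 6, 3), (5, 3, 1), (6, 2, 1)]


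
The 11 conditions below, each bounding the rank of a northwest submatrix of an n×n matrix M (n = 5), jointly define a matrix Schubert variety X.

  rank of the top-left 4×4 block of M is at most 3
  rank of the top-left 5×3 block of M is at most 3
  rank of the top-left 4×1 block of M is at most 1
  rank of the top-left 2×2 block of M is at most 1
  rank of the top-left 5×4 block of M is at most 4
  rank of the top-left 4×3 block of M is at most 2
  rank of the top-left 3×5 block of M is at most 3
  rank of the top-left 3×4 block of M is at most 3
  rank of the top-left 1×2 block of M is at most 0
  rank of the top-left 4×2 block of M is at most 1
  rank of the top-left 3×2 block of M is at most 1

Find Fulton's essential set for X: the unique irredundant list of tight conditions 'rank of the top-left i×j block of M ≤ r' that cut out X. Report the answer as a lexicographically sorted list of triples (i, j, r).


Recovering R(i,j) via the rank-extension bound from the 11 conditions:

  i=1: 0 0 1 1 1
  i=2: 1 1 2 2 2
  i=3: 1 1 2 3 3
  i=4: 1 1 2 3 4
  i=5: 1 2 3 4 5

giving w = (3, 1, 4, 5, 2) via Δ²R.

2 SE-corners of the 4-cell Rothe diagram give Ess(w):

[(1, 2, 0), (4, 2, 1)]


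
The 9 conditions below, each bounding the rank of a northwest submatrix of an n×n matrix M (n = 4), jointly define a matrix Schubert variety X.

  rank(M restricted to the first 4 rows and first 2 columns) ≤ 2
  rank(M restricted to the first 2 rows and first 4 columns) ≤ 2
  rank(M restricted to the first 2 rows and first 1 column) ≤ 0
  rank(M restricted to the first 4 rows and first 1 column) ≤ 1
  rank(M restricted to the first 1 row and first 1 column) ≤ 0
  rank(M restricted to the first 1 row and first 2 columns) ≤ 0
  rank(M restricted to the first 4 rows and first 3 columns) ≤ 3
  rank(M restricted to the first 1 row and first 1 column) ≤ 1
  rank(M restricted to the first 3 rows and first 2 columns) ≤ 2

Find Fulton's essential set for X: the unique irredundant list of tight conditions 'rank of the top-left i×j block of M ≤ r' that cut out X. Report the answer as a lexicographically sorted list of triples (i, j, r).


Recovering R(i,j) via the rank-extension bound from the 9 conditions:

  R[1]: 0, 0, 1, 1
  R[2]: 0, 1, 2, 2
  R[3]: 1, 2, 3, 3
  R[4]: 1, 2, 3, 4

giving w = (3, 2, 1, 4) via Δ²R.

ℓ(w)=3; the 2 essential cells (i,j,r):

[(1, 2, 0), (2, 1, 0)]


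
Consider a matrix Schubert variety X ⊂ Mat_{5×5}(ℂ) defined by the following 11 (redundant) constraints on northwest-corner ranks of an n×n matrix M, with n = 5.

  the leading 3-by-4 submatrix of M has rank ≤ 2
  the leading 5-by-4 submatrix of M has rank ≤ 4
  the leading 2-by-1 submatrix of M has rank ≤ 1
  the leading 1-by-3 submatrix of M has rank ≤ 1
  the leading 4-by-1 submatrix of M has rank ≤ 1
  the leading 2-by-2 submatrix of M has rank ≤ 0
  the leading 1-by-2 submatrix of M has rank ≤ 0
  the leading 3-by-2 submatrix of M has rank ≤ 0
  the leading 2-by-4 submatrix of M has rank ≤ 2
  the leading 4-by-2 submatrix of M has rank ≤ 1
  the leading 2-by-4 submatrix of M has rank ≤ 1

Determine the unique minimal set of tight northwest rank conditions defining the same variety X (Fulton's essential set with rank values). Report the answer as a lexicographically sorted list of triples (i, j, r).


The tightest implied rank at each (i,j), from the 11 conditions:

  0  0  1  1  1
  0  0  1  1  2
  0  0  1  2  3
  1  1  2  3  4
  1  2  3  4  5

reading off 1-entries of Δ²R: w = (3, 5, 4, 1, 2).

ℓ(w)=7; the 2 essential cells (i,j,r):

[(2, 4, 1), (3, 2, 0)]


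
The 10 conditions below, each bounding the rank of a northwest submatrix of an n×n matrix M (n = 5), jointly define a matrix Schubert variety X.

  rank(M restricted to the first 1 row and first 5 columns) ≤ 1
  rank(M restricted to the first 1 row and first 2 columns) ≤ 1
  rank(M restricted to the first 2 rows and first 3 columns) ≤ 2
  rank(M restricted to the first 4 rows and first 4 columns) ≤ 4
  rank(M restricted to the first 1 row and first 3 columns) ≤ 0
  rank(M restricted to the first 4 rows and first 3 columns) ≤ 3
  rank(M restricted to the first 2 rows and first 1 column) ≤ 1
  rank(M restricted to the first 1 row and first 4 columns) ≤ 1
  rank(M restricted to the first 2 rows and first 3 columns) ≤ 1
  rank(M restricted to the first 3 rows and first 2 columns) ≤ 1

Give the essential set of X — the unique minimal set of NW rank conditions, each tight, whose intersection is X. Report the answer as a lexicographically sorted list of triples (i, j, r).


Rank table r_w(5×5) implied by the 10 constraints:

  i=1: 0, 0, 0, 1, 1
  i=2: 1, 1, 1, 2, 2
  i=3: 1, 1, 2, 3, 3
  i=4: 1, 2, 3, 4, 4
  i=5: 1, 2, 3, 4, 5

giving w = (4, 1, 3, 2, 5) via Δ²R.

ℓ(w)=4; the 2 essential cells (i,j,r):

[(1, 3, 0), (3, 2, 1)]


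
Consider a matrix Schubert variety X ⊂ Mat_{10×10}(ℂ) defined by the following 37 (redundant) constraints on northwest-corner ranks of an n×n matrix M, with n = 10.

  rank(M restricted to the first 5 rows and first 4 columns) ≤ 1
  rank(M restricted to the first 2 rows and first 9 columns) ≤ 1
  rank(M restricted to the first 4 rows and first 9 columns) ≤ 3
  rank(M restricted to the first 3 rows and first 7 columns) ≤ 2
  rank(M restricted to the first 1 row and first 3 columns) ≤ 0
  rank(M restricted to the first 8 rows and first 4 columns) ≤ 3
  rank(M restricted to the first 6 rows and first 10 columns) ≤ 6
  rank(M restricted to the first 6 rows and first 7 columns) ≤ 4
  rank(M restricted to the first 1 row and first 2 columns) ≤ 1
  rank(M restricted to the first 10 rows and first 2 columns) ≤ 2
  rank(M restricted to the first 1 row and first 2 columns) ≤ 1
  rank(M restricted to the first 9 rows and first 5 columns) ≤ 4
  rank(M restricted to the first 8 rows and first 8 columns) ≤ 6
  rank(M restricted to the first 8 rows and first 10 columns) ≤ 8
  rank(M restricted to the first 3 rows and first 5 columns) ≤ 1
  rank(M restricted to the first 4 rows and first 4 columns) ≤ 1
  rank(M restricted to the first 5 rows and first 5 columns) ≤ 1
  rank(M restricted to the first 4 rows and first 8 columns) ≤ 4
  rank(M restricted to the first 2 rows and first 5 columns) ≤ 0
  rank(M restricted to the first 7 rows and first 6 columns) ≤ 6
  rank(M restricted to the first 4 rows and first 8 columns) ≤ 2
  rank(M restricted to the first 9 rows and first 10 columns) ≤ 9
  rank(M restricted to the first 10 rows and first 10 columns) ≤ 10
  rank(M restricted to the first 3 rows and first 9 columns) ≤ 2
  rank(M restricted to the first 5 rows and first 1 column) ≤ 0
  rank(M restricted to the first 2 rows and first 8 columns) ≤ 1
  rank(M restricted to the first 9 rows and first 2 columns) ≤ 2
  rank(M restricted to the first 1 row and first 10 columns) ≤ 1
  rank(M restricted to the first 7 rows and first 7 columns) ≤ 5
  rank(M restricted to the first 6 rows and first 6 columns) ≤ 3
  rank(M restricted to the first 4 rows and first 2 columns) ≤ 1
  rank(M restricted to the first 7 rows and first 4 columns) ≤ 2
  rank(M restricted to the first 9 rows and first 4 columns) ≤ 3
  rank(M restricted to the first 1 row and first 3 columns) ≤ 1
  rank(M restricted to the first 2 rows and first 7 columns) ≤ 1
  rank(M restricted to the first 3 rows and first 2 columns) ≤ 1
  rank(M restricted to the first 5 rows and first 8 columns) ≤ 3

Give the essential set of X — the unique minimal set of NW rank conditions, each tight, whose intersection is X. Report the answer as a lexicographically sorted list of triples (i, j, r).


Rank table r_w(10×10) implied by the 37 constraints:

  R[1]: 0 | 0 | 0 | 0 | 0 | 1 | 1 | 1 | 1 | 1
  R[2]: 0 | 0 | 0 | 0 | 0 | 1 | 1 | 1 | 1 | 2
  R[3]: 0 | 1 | 1 | 1 | 1 | 2 | 2 | 2 | 2 | 3
  R[4]: 0 | 1 | 1 | 1 | 1 | 2 | 2 | 2 | 3 | 4
  R[5]: 0 | 1 | 1 | 1 | 1 | 2 | 3 | 3 | 4 | 5
  R[6]: 1 | 2 | 2 | 2 | 2 | 3 | 4 | 4 | 5 | 6
  R[7]: 1 | 2 | 2 | 2 | 3 | 4 | 5 | 5 | 6 | 7
  R[8]: 1 | 2 | 3 | 3 | 4 | 5 | 6 | 6 | 7 | 8
  R[9]: 1 | 2 | 3 | 3 | 4 | 5 | 6 | 7 | 8 | 9
  R[10]: 1 | 2 | 3 | 4 | 5 | 6 | 7 | 8 | 9 | 10

so w = (6, 10, 2, 9, 7, 1, 5, 3, 8, 4).

7 SE-corners of the 27-cell Rothe diagram give Ess(w):

[(2, 5, 0), (2, 9, 1), (4, 8, 2), (5, 1, 0), (5, 5, 1), (7, 4, 2), (9, 4, 3)]


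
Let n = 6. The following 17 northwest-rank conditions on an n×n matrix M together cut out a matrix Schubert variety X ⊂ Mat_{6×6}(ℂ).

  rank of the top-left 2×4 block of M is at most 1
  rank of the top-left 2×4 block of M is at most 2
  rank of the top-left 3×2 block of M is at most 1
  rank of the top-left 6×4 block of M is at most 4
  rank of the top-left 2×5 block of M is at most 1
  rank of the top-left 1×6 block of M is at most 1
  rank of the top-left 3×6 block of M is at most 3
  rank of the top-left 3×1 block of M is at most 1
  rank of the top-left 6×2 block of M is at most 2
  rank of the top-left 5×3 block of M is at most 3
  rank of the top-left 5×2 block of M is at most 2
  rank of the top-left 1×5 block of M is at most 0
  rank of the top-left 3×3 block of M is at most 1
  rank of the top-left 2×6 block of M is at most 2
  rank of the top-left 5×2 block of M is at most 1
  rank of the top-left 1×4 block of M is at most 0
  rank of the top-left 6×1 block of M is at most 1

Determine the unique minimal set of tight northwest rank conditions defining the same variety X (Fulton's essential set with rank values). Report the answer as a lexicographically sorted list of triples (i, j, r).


Computing R[i][j] = min implied NW-rank bound (n=6, 17 conditions):

  row 1: 0 | 0 | 0 | 0 | 0 | 1
  row 2: 1 | 1 | 1 | 1 | 1 | 2
  row 3: 1 | 1 | 1 | 2 | 2 | 3
  row 4: 1 | 1 | 2 | 3 | 3 | 4
  row 5: 1 | 1 | 2 | 3 | 4 | 5
  row 6: 1 | 2 | 3 | 4 | 5 | 6

second differences of R give the permutation w = (6, 1, 4, 3, 5, 2).

Fulton essential set (3 of the 9 Rothe cells):

[(1, 5, 0), (3, 3, 1), (5, 2, 1)]
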